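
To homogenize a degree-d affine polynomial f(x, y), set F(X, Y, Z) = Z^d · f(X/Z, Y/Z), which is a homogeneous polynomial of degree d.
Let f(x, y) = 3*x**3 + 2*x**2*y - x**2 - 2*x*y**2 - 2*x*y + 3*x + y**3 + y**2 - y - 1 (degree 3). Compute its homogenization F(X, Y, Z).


F(X, Y, Z) = 3*X**3 + 2*X**2*Y - X**2*Z - 2*X*Y**2 - 2*X*Y*Z + 3*X*Z**2 + Y**3 + Y**2*Z - Y*Z**2 - Z**3

deg(f) = 3.
Substitute x = X/Z, y = Y/Z into f, then multiply by Z^3.
  monomial 3·x^3·y^0 ↦ 3·X^3·Y^0·Z^0.
  monomial 2·x^2·y^1 ↦ 2·X^2·Y^1·Z^0.
  monomial -1·x^2·y^0 ↦ -1·X^2·Y^0·Z^1.
  monomial -2·x^1·y^2 ↦ -2·X^1·Y^2·Z^0.
  monomial -2·x^1·y^1 ↦ -2·X^1·Y^1·Z^1.
  monomial 3·x^1·y^0 ↦ 3·X^1·Y^0·Z^2.
  monomial 1·x^0·y^3 ↦ 1·X^0·Y^3·Z^0.
  monomial 1·x^0·y^2 ↦ 1·X^0·Y^2·Z^1.
  monomial -1·x^0·y^1 ↦ -1·X^0·Y^1·Z^2.
  monomial -1·x^0·y^0 ↦ -1·X^0·Y^0·Z^3.
Collecting: F(X, Y, Z) = 3*X**3 + 2*X**2*Y - X**2*Z - 2*X*Y**2 - 2*X*Y*Z + 3*X*Z**2 + Y**3 + Y**2*Z - Y*Z**2 - Z**3.


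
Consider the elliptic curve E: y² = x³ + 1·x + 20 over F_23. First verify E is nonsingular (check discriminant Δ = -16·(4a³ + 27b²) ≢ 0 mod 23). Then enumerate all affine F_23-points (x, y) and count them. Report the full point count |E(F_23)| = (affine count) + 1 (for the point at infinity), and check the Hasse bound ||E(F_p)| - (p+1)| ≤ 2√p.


Affine points = {(3, 2), (3, 21), (5, 9), (5, 14), (6, 9), (6, 14), (7, 5), (7, 18), (10, 8), (10, 15), (12, 9), (12, 14), (14, 8), (14, 15), (15, 11), (15, 12), (20, 6), (20, 17), (22, 8), (22, 15)}; affine count = 20; |E(F_23)| = 21.

Discriminant check: Δ ∝ 4a³ + 27b² = 4·1³ + 27·20² = 4·1 + 27·400 ≡ 17 (mod 23). Nonzero ⇒ E is nonsingular.
For each x ∈ F_23, compute rhs = x³ + 1·x + 20 mod 23, then count y ∈ F_23 with y² ≡ rhs.
  x = 0: rhs = 20, matching y values: none (0 points).
  x = 1: rhs = 22, matching y values: none (0 points).
  x = 2: rhs = 7, matching y values: none (0 points).
  x = 3: rhs = 4, matching y values: 2, 21 (2 points).
  x = 4: rhs = 19, matching y values: none (0 points).
  x = 5: rhs = 12, matching y values: 9, 14 (2 points).
  x = 6: rhs = 12, matching y values: 9, 14 (2 points).
  x = 7: rhs = 2, matching y values: 5, 18 (2 points).
  x = 8: rhs = 11, matching y values: none (0 points).
  x = 9: rhs = 22, matching y values: none (0 points).
  x = 10: rhs = 18, matching y values: 8, 15 (2 points).
  x = 11: rhs = 5, matching y values: none (0 points).
  x = 12: rhs = 12, matching y values: 9, 14 (2 points).
  x = 13: rhs = 22, matching y values: none (0 points).
  x = 14: rhs = 18, matching y values: 8, 15 (2 points).
  x = 15: rhs = 6, matching y values: 11, 12 (2 points).
  x = 16: rhs = 15, matching y values: none (0 points).
  x = 17: rhs = 5, matching y values: none (0 points).
  x = 18: rhs = 5, matching y values: none (0 points).
  x = 19: rhs = 21, matching y values: none (0 points).
  x = 20: rhs = 13, matching y values: 6, 17 (2 points).
  x = 21: rhs = 10, matching y values: none (0 points).
  x = 22: rhs = 18, matching y values: 8, 15 (2 points).
Total affine count: 20.
Full point count |E(F_23)| = 20 + 1 = 21.
Hasse bound: |21 − (23+1)| = |-3| = 3 ≤ 2√23 ≈ 9.5917 ✓.


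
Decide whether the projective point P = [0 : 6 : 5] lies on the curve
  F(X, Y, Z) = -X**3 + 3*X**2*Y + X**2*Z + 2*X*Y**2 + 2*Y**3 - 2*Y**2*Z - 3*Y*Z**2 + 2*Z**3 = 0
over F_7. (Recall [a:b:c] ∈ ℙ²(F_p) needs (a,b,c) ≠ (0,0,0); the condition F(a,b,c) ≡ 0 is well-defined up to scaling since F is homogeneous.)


F(0,6,5) ≡ 5 (mod 7); P is NOT on the curve.

Evaluate F(0, 6, 5) term-by-term (mod 7).
  -X**3 ↦ -1·0·1·1 = 0
  3*X**2*Y ↦ 3·0·6·1 = 0
  X**2*Z ↦ 1·0·1·5 = 0
  2*X*Y**2 ↦ 2·0·36·1 = 0
  2*Y**3 ↦ 2·1·216·1 = 432
  -2*Y**2*Z ↦ -2·1·36·5 = -360
  -3*Y*Z**2 ↦ -3·1·6·25 = -450
  2*Z**3 ↦ 2·1·1·125 = 250
Sum: F(0, 6, 5) = (0) + (0) + (0) + (0) + (432) + (-360) + (-450) + (250) = -128.
Reducing mod 7: -128 ≡ 5 (mod 7).
Since F(a, b, c) ≡ 5 ≠ 0 (mod 7), P does NOT lie on the curve.


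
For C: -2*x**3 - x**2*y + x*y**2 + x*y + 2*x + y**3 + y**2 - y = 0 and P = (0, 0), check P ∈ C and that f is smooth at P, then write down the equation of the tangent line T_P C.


Tangent line at P: 2*x - y = 0.

Step 1: f(0, 0) = 0, so P lies on C.
Step 2: partial derivatives
  f_x(x, y) = -6*x**2 - 2*x*y + y**2 + y + 2, f_y(x, y) = -x**2 + 2*x*y + x + 3*y**2 + 2*y - 1.
  f_x(P) = 2, f_y(P) = -1 (gradient nonzero, so P is smooth).
Step 3: tangent line at P: 2·(x − 0) + -1·(y − 0) = 0.
Expanding: 2*x - y = 0.


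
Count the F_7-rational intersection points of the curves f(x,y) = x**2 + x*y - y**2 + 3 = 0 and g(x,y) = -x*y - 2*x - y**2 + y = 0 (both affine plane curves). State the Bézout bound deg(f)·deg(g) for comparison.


Common zeros: {(3, 2)}; count = 1; Bézout bound = 4.

deg(f) = 2, deg(g) = 2, so Bézout bound = 4.
Scan x ∈ F_7. For each x, list the y ∈ F_7 with f(x, y) ≡ 0 and those with g(x, y) ≡ 0 (mod 7); the common zeros in that column are the intersection.
  x = 0: f ≡ 0 at y ∈ ∅; g ≡ 0 at y ∈ {0, 1}; common: ∅.
  x = 1: f ≡ 0 at y ∈ ∅; g ≡ 0 at y ∈ ∅; common: ∅.
  x = 2: f ≡ 0 at y ∈ {0, 2}; g ≡ 0 at y ∈ ∅; common: ∅.
  x = 3: f ≡ 0 at y ∈ {1, 2}; g ≡ 0 at y ∈ {2, 3}; common: {2}.
  x = 4: f ≡ 0 at y ∈ {5, 6}; g ≡ 0 at y ∈ ∅; common: ∅.
  x = 5: f ≡ 0 at y ∈ {0, 5}; g ≡ 0 at y ∈ {4, 6}; common: ∅.
  x = 6: f ≡ 0 at y ∈ ∅; g ≡ 0 at y ∈ ∅; common: ∅.
Collecting: common zeros = {(3, 2)}, so the count is 1.
Comparison with the Bézout bound: 1 ≤ 4 = deg(f)·deg(g), as expected for curves with no common component (the affine F_7-count falls short of the bound because intersections may lie at infinity, over extension fields, or carry multiplicity).


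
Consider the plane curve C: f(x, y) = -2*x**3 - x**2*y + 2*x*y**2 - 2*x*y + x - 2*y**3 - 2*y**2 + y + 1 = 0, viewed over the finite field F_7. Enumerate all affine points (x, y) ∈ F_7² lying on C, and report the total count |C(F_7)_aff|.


Affine F_7-points: {(0, 2), (0, 5), (0, 6), (1, 0), (2, 2), (2, 3), (4, 2), (6, 4)}; count = 8.

For each of the 49 pairs (x, y) ∈ F_7², evaluate f(x, y) mod 7. Record the zeros.
  x = 0: [0↦1, 1↦5, 2↦0, 3↦2, 4↦6, 5↦0, 6↦0]  zeros at y ∈ {2, 5, 6}
  x = 1: [0↦0, 1↦3, 2↦1, 3↦3, 4↦4, 5↦6, 6↦4]  zeros at y ∈ {0}
  x = 2: [0↦1, 1↦1, 2↦0, 3↦0, 4↦3, 5↦4, 6↦5]  zeros at y ∈ {2, 3}
  x = 3: [0↦6, 1↦1, 2↦6, 3↦2, 4↦5, 5↦3, 6↦5]  zeros at y ∈ ∅
  x = 4: [0↦3, 1↦5, 2↦0, 3↦4, 4↦5, 5↦5, 6↦6]  zeros at y ∈ {2}
  x = 5: [0↦1, 1↦1, 2↦5, 3↦1, 4↦5, 5↦5, 6↦3]  zeros at y ∈ ∅
  x = 6: [0↦2, 1↦5, 2↦2, 3↦2, 4↦0, 5↦5, 6↦5]  zeros at y ∈ {4}
Collecting zeros: affine points = {(0, 2), (0, 5), (0, 6), (1, 0), (2, 2), (2, 3), (4, 2), (6, 4)}.
Total count |C(F_7)_aff| = 8.


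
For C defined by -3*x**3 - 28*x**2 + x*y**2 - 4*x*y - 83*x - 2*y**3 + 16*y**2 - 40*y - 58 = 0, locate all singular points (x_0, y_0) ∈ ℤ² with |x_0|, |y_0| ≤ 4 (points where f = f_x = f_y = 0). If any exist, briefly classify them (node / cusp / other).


Singular points: {(-3, 2)}; classification: node.

Compute partial derivatives:
  f_x = -9*x**2 - 56*x + y**2 - 4*y - 83.
  f_y = 2*x*y - 4*x - 6*y**2 + 32*y - 40.
Scan x_0 ∈ {−4, ..., 4}. For each x_0, f_y(x_0, y) is a polynomial in y; find its integer roots y ∈ {−4, ..., 4}, then test f_x and f at those candidates.
  x = -4: f_y(-4, y) = -6*y**2 + 24*y - 24; vanishes at y ∈ {2}. (-4, 2): f_x = -7 ≠ 0.
  x = -3: f_y(-3, y) = -6*y**2 + 26*y - 28; vanishes at y ∈ {2}. (-3, 2): f_x = 0, f = 0 — SINGULAR.
  x = -2: f_y(-2, y) = -6*y**2 + 28*y - 32; vanishes at y ∈ {2}. (-2, 2): f_x = -11 ≠ 0.
  x = -1: f_y(-1, y) = -6*y**2 + 30*y - 36; vanishes at y ∈ {2, 3}. (-1, 2): f_x = -40 ≠ 0; (-1, 3): f_x = -39 ≠ 0.
  x = 0: f_y(0, y) = -6*y**2 + 32*y - 40; vanishes at y ∈ {2}. (0, 2): f_x = -87 ≠ 0.
  x = 1: f_y(1, y) = -6*y**2 + 34*y - 44; vanishes at y ∈ {2}. (1, 2): f_x = -152 ≠ 0.
  x = 2: f_y(2, y) = -6*y**2 + 36*y - 48; vanishes at y ∈ {2, 4}. (2, 2): f_x = -235 ≠ 0; (2, 4): f_x = -231 ≠ 0.
  x = 3: f_y(3, y) = -6*y**2 + 38*y - 52; vanishes at y ∈ {2}. (3, 2): f_x = -336 ≠ 0.
  x = 4: f_y(4, y) = -6*y**2 + 40*y - 56; vanishes at y ∈ {2}. (4, 2): f_x = -455 ≠ 0.
Only singular point on the grid: (-3, 2).
Classify: substitute x = -3 + u, y = 2 + v and expand: f = -3*u**3 - u**2 + u*v**2 - 2*v**3 + v**2.
No constant or linear terms (consistent with a singular point). Quadratic part: -u**2 + v**2. Cubic part: -3*u**3 + u*v**2 - 2*v**3.
The quadratic part v**2 - u**2 = (v − u)(v + u) splits into two distinct linear factors, so there are two distinct tangent lines y − 2 = ±(x − -3) — this is a node (ordinary double point).
Classification: node.


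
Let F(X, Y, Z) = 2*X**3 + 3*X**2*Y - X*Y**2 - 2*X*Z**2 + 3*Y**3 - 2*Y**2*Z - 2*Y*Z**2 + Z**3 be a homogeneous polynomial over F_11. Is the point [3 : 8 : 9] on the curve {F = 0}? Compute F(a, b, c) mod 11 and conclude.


F(3,8,9) ≡ 3 (mod 11); P is NOT on the curve.

Evaluate F(3, 8, 9) term-by-term (mod 11).
  2*X**3 ↦ 2·27·1·1 = 54
  3*X**2*Y ↦ 3·9·8·1 = 216
  -X*Y**2 ↦ -1·3·64·1 = -192
  -2*X*Z**2 ↦ -2·3·1·81 = -486
  3*Y**3 ↦ 3·1·512·1 = 1536
  -2*Y**2*Z ↦ -2·1·64·9 = -1152
  -2*Y*Z**2 ↦ -2·1·8·81 = -1296
  Z**3 ↦ 1·1·1·729 = 729
Sum: F(3, 8, 9) = (54) + (216) + (-192) + (-486) + (1536) + (-1152) + (-1296) + (729) = -591.
Reducing mod 11: -591 ≡ 3 (mod 11).
Since F(a, b, c) ≡ 3 ≠ 0 (mod 11), P does NOT lie on the curve.


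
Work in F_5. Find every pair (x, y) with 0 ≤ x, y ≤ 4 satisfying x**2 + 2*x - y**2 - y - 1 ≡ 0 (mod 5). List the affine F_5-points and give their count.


Affine F_5-points: {(1, 1), (1, 3), (2, 1), (2, 3)}; count = 4.

For each of the 25 pairs (x, y) ∈ F_5², evaluate f(x, y) mod 5. Record the zeros.
  x = 0: [0↦4, 1↦2, 2↦3, 3↦2, 4↦4]  zeros at y ∈ ∅
  x = 1: [0↦2, 1↦0, 2↦1, 3↦0, 4↦2]  zeros at y ∈ {1, 3}
  x = 2: [0↦2, 1↦0, 2↦1, 3↦0, 4↦2]  zeros at y ∈ {1, 3}
  x = 3: [0↦4, 1↦2, 2↦3, 3↦2, 4↦4]  zeros at y ∈ ∅
  x = 4: [0↦3, 1↦1, 2↦2, 3↦1, 4↦3]  zeros at y ∈ ∅
Collecting zeros: affine points = {(1, 1), (1, 3), (2, 1), (2, 3)}.
Total count |C(F_5)_aff| = 4.


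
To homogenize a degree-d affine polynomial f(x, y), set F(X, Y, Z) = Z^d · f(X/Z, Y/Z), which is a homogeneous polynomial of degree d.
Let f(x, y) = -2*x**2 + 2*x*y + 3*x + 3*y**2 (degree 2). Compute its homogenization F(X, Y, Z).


F(X, Y, Z) = -2*X**2 + 2*X*Y + 3*X*Z + 3*Y**2

deg(f) = 2.
Substitute x = X/Z, y = Y/Z into f, then multiply by Z^2.
  monomial -2·x^2·y^0 ↦ -2·X^2·Y^0·Z^0.
  monomial 2·x^1·y^1 ↦ 2·X^1·Y^1·Z^0.
  monomial 3·x^1·y^0 ↦ 3·X^1·Y^0·Z^1.
  monomial 3·x^0·y^2 ↦ 3·X^0·Y^2·Z^0.
Collecting: F(X, Y, Z) = -2*X**2 + 2*X*Y + 3*X*Z + 3*Y**2.


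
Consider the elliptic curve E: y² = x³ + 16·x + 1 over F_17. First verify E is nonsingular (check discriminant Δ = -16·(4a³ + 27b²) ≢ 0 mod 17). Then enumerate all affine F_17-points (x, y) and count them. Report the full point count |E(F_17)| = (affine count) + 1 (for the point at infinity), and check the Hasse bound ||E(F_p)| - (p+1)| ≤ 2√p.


Affine points = {(0, 1), (0, 16), (1, 1), (1, 16), (3, 5), (3, 12), (5, 6), (5, 11), (12, 0), (13, 3), (13, 14), (16, 1), (16, 16)}; affine count = 13; |E(F_17)| = 14.

Discriminant check: Δ ∝ 4a³ + 27b² = 4·16³ + 27·1² = 4·4096 + 27·1 ≡ 6 (mod 17). Nonzero ⇒ E is nonsingular.
For each x ∈ F_17, compute rhs = x³ + 16·x + 1 mod 17, then count y ∈ F_17 with y² ≡ rhs.
  x = 0: rhs = 1, matching y values: 1, 16 (2 points).
  x = 1: rhs = 1, matching y values: 1, 16 (2 points).
  x = 2: rhs = 7, matching y values: none (0 points).
  x = 3: rhs = 8, matching y values: 5, 12 (2 points).
  x = 4: rhs = 10, matching y values: none (0 points).
  x = 5: rhs = 2, matching y values: 6, 11 (2 points).
  x = 6: rhs = 7, matching y values: none (0 points).
  x = 7: rhs = 14, matching y values: none (0 points).
  x = 8: rhs = 12, matching y values: none (0 points).
  x = 9: rhs = 7, matching y values: none (0 points).
  x = 10: rhs = 5, matching y values: none (0 points).
  x = 11: rhs = 12, matching y values: none (0 points).
  x = 12: rhs = 0, matching y values: 0 (1 points).
  x = 13: rhs = 9, matching y values: 3, 14 (2 points).
  x = 14: rhs = 11, matching y values: none (0 points).
  x = 15: rhs = 12, matching y values: none (0 points).
  x = 16: rhs = 1, matching y values: 1, 16 (2 points).
Total affine count: 13.
Full point count |E(F_17)| = 13 + 1 = 14.
Hasse bound: |14 − (17+1)| = |-4| = 4 ≤ 2√17 ≈ 8.2462 ✓.


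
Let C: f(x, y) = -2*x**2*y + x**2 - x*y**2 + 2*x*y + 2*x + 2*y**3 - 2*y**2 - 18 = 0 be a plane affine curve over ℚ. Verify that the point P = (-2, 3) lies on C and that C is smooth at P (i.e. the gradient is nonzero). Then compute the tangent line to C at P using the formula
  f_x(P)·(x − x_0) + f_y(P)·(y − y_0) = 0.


Tangent line at P: 19*x + 42*y - 88 = 0.

Step 1: f(-2, 3) = 0, so P lies on C.
Step 2: partial derivatives
  f_x(x, y) = -4*x*y + 2*x - y**2 + 2*y + 2, f_y(x, y) = -2*x**2 - 2*x*y + 2*x + 6*y**2 - 4*y.
  f_x(P) = 19, f_y(P) = 42 (gradient nonzero, so P is smooth).
Step 3: tangent line at P: 19·(x − -2) + 42·(y − 3) = 0.
Expanding: 19*x + 42*y - 88 = 0.


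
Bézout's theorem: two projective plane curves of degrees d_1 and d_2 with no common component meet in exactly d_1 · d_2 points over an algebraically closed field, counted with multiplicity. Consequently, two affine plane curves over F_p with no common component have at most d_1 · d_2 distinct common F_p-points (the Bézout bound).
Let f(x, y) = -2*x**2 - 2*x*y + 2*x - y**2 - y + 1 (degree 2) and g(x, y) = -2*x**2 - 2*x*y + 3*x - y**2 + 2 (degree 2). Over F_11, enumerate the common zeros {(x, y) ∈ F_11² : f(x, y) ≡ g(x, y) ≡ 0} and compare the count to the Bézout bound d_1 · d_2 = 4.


Common zeros: ∅; count = 0; Bézout bound = 4.

deg(f) = 2, deg(g) = 2, so Bézout bound = 4.
Scan x ∈ F_11. For each x, list the y ∈ F_11 with f(x, y) ≡ 0 and those with g(x, y) ≡ 0 (mod 11); the common zeros in that column are the intersection.
  x = 0: f ≡ 0 at y ∈ {3, 7}; g ≡ 0 at y ∈ ∅; common: ∅.
  x = 1: f ≡ 0 at y ∈ ∅; g ≡ 0 at y ∈ {1, 8}; common: ∅.
  x = 2: f ≡ 0 at y ∈ ∅; g ≡ 0 at y ∈ {0, 7}; common: ∅.
  x = 3: f ≡ 0 at y ∈ {0, 4}; g ≡ 0 at y ∈ ∅; common: ∅.
  x = 4: f ≡ 0 at y ∈ {1}; g ≡ 0 at y ∈ {4, 10}; common: ∅.
  x = 5: f ≡ 0 at y ∈ {4, 7}; g ≡ 0 at y ∈ {0, 1}; common: ∅.
  x = 6: f ≡ 0 at y ∈ ∅; g ≡ 0 at y ∈ ∅; common: ∅.
  x = 7: f ≡ 0 at y ∈ {1, 6}; g ≡ 0 at y ∈ ∅; common: ∅.
  x = 8: f ≡ 0 at y ∈ ∅; g ≡ 0 at y ∈ ∅; common: ∅.
  x = 9: f ≡ 0 at y ∈ {0, 3}; g ≡ 0 at y ∈ {7, 8}; common: ∅.
  x = 10: f ≡ 0 at y ∈ {6}; g ≡ 0 at y ∈ {4, 9}; common: ∅.
Collecting: common zeros = ∅, so the count is 0.
Comparison with the Bézout bound: 0 ≤ 4 = deg(f)·deg(g), as expected for curves with no common component (the affine F_11-count falls short of the bound because intersections may lie at infinity, over extension fields, or carry multiplicity).


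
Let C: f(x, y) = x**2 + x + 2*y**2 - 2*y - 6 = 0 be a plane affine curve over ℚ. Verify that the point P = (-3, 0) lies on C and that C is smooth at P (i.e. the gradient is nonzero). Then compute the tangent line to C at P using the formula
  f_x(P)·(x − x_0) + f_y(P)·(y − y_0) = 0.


Tangent line at P: -5*x - 2*y - 15 = 0.

Step 1: f(-3, 0) = 0, so P lies on C.
Step 2: partial derivatives
  f_x(x, y) = 2*x + 1, f_y(x, y) = 4*y - 2.
  f_x(P) = -5, f_y(P) = -2 (gradient nonzero, so P is smooth).
Step 3: tangent line at P: -5·(x − -3) + -2·(y − 0) = 0.
Expanding: -5*x - 2*y - 15 = 0.


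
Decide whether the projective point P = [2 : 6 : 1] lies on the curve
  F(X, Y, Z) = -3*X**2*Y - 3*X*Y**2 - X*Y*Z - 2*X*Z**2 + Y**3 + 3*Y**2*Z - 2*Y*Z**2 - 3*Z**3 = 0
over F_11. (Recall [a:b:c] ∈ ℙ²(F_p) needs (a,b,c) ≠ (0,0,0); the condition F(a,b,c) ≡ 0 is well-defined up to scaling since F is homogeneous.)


F(2,6,1) ≡ 5 (mod 11); P is NOT on the curve.

Evaluate F(2, 6, 1) term-by-term (mod 11).
  -3*X**2*Y ↦ -3·4·6·1 = -72
  -3*X*Y**2 ↦ -3·2·36·1 = -216
  -X*Y*Z ↦ -1·2·6·1 = -12
  -2*X*Z**2 ↦ -2·2·1·1 = -4
  Y**3 ↦ 1·1·216·1 = 216
  3*Y**2*Z ↦ 3·1·36·1 = 108
  -2*Y*Z**2 ↦ -2·1·6·1 = -12
  -3*Z**3 ↦ -3·1·1·1 = -3
Sum: F(2, 6, 1) = (-72) + (-216) + (-12) + (-4) + (216) + (108) + (-12) + (-3) = 5.
Reducing mod 11: 5 ≡ 5 (mod 11).
Since F(a, b, c) ≡ 5 ≠ 0 (mod 11), P does NOT lie on the curve.


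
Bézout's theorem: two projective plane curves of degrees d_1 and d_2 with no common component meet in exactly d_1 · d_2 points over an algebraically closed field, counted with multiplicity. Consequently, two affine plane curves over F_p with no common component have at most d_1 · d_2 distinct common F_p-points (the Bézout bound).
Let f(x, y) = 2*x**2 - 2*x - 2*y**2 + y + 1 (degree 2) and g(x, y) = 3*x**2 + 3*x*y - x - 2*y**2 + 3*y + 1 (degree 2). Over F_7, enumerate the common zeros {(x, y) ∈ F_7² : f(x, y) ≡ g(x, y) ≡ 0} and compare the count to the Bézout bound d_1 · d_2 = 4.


Common zeros: {(1, 1)}; count = 1; Bézout bound = 4.

deg(f) = 2, deg(g) = 2, so Bézout bound = 4.
Scan x ∈ F_7. For each x, list the y ∈ F_7 with f(x, y) ≡ 0 and those with g(x, y) ≡ 0 (mod 7); the common zeros in that column are the intersection.
  x = 0: f ≡ 0 at y ∈ {1, 3}; g ≡ 0 at y ∈ ∅; common: ∅.
  x = 1: f ≡ 0 at y ∈ {1, 3}; g ≡ 0 at y ∈ {1, 2}; common: {1}.
  x = 2: f ≡ 0 at y ∈ ∅; g ≡ 0 at y ∈ {2, 6}; common: ∅.
  x = 3: f ≡ 0 at y ∈ {2}; g ≡ 0 at y ∈ {1, 5}; common: ∅.
  x = 4: f ≡ 0 at y ∈ ∅; g ≡ 0 at y ∈ {5, 6}; common: ∅.
  x = 5: f ≡ 0 at y ∈ {2}; g ≡ 0 at y ∈ ∅; common: ∅.
  x = 6: f ≡ 0 at y ∈ ∅; g ≡ 0 at y ∈ ∅; common: ∅.
Collecting: common zeros = {(1, 1)}, so the count is 1.
Comparison with the Bézout bound: 1 ≤ 4 = deg(f)·deg(g), as expected for curves with no common component (the affine F_7-count falls short of the bound because intersections may lie at infinity, over extension fields, or carry multiplicity).


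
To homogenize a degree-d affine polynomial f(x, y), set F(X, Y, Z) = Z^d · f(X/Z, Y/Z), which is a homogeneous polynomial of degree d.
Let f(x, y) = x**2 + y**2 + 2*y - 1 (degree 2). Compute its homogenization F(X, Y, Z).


F(X, Y, Z) = X**2 + Y**2 + 2*Y*Z - Z**2

deg(f) = 2.
Substitute x = X/Z, y = Y/Z into f, then multiply by Z^2.
  monomial 1·x^2·y^0 ↦ 1·X^2·Y^0·Z^0.
  monomial 1·x^0·y^2 ↦ 1·X^0·Y^2·Z^0.
  monomial 2·x^0·y^1 ↦ 2·X^0·Y^1·Z^1.
  monomial -1·x^0·y^0 ↦ -1·X^0·Y^0·Z^2.
Collecting: F(X, Y, Z) = X**2 + Y**2 + 2*Y*Z - Z**2.


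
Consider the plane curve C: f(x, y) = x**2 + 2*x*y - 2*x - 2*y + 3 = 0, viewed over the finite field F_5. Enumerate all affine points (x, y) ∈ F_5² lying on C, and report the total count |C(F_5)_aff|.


Affine F_5-points: {(0, 4), (2, 1), (3, 1), (4, 4)}; count = 4.

For each of the 25 pairs (x, y) ∈ F_5², evaluate f(x, y) mod 5. Record the zeros.
  x = 0: [0↦3, 1↦1, 2↦4, 3↦2, 4↦0]  zeros at y ∈ {4}
  x = 1: [0↦2, 1↦2, 2↦2, 3↦2, 4↦2]  zeros at y ∈ ∅
  x = 2: [0↦3, 1↦0, 2↦2, 3↦4, 4↦1]  zeros at y ∈ {1}
  x = 3: [0↦1, 1↦0, 2↦4, 3↦3, 4↦2]  zeros at y ∈ {1}
  x = 4: [0↦1, 1↦2, 2↦3, 3↦4, 4↦0]  zeros at y ∈ {4}
Collecting zeros: affine points = {(0, 4), (2, 1), (3, 1), (4, 4)}.
Total count |C(F_5)_aff| = 4.


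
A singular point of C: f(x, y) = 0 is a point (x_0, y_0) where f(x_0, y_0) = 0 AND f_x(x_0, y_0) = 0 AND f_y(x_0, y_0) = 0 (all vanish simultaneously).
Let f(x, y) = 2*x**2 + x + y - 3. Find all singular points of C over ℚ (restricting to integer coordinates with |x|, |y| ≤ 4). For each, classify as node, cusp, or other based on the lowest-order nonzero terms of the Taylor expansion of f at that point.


No singular points in the scanned grid; C is smooth there.

Compute partial derivatives:
  f_x = 4*x + 1.
  f_y = 1.
f_y = 1 is a nonzero constant, so f_y never vanishes: no point (x, y) can satisfy f = f_x = f_y = 0. In particular no (x, y) ∈ {−4, ..., 4}² is singular; the curve is smooth.


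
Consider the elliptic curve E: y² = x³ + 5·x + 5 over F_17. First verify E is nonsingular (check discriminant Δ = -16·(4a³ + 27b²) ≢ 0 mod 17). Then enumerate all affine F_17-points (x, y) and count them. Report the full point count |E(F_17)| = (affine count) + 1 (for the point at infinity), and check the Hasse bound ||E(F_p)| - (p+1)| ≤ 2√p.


Affine points = {(3, 8), (3, 9), (4, 2), (4, 15), (5, 6), (5, 11), (6, 8), (6, 9), (7, 3), (7, 14), (8, 8), (8, 9), (10, 1), (10, 16), (12, 5), (12, 12), (15, 2), (15, 15), (16, 4), (16, 13)}; affine count = 20; |E(F_17)| = 21.

Discriminant check: Δ ∝ 4a³ + 27b² = 4·5³ + 27·5² = 4·125 + 27·25 ≡ 2 (mod 17). Nonzero ⇒ E is nonsingular.
For each x ∈ F_17, compute rhs = x³ + 5·x + 5 mod 17, then count y ∈ F_17 with y² ≡ rhs.
  x = 0: rhs = 5, matching y values: none (0 points).
  x = 1: rhs = 11, matching y values: none (0 points).
  x = 2: rhs = 6, matching y values: none (0 points).
  x = 3: rhs = 13, matching y values: 8, 9 (2 points).
  x = 4: rhs = 4, matching y values: 2, 15 (2 points).
  x = 5: rhs = 2, matching y values: 6, 11 (2 points).
  x = 6: rhs = 13, matching y values: 8, 9 (2 points).
  x = 7: rhs = 9, matching y values: 3, 14 (2 points).
  x = 8: rhs = 13, matching y values: 8, 9 (2 points).
  x = 9: rhs = 14, matching y values: none (0 points).
  x = 10: rhs = 1, matching y values: 1, 16 (2 points).
  x = 11: rhs = 14, matching y values: none (0 points).
  x = 12: rhs = 8, matching y values: 5, 12 (2 points).
  x = 13: rhs = 6, matching y values: none (0 points).
  x = 14: rhs = 14, matching y values: none (0 points).
  x = 15: rhs = 4, matching y values: 2, 15 (2 points).
  x = 16: rhs = 16, matching y values: 4, 13 (2 points).
Total affine count: 20.
Full point count |E(F_17)| = 20 + 1 = 21.
Hasse bound: |21 − (17+1)| = |3| = 3 ≤ 2√17 ≈ 8.2462 ✓.


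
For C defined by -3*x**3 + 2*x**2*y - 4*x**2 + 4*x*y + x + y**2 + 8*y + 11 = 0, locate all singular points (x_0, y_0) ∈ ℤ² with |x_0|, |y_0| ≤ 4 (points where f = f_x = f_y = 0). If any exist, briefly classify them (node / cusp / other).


Singular points: {(-1, -3)}; classification: node.

Compute partial derivatives:
  f_x = -9*x**2 + 4*x*y - 8*x + 4*y + 1.
  f_y = 2*x**2 + 4*x + 2*y + 8.
Scan x_0 ∈ {−4, ..., 4}. For each x_0, f_y(x_0, y) is a polynomial in y; find its integer roots y ∈ {−4, ..., 4}, then test f_x and f at those candidates.
  x = -4: f_y(-4, y) = 2*y + 24; no integer root y with |y| ≤ 4.
  x = -3: f_y(-3, y) = 2*y + 14; no integer root y with |y| ≤ 4.
  x = -2: f_y(-2, y) = 2*y + 8; vanishes at y ∈ {-4}. (-2, -4): f_x = -3 ≠ 0.
  x = -1: f_y(-1, y) = 2*y + 6; vanishes at y ∈ {-3}. (-1, -3): f_x = 0, f = 0 — SINGULAR.
  x = 0: f_y(0, y) = 2*y + 8; vanishes at y ∈ {-4}. (0, -4): f_x = -15 ≠ 0.
  x = 1: f_y(1, y) = 2*y + 14; no integer root y with |y| ≤ 4.
  x = 2: f_y(2, y) = 2*y + 24; no integer root y with |y| ≤ 4.
  x = 3: f_y(3, y) = 2*y + 38; no integer root y with |y| ≤ 4.
  x = 4: f_y(4, y) = 2*y + 56; no integer root y with |y| ≤ 4.
Only singular point on the grid: (-1, -3).
Classify: substitute x = -1 + u, y = -3 + v and expand: f = -3*u**3 + 2*u**2*v - u**2 + v**2.
No constant or linear terms (consistent with a singular point). Quadratic part: -u**2 + v**2. Cubic part: -3*u**3 + 2*u**2*v.
The quadratic part v**2 - u**2 = (v − u)(v + u) splits into two distinct linear factors, so there are two distinct tangent lines y − -3 = ±(x − -1) — this is a node (ordinary double point).
Classification: node.


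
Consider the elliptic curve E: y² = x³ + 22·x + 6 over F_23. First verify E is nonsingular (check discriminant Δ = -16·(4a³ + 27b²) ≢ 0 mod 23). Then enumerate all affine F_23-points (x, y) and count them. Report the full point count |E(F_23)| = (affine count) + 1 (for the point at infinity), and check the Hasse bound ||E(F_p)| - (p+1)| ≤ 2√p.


Affine points = {(0, 11), (0, 12), (1, 11), (1, 12), (2, 9), (2, 14), (6, 3), (6, 20), (8, 2), (8, 21), (9, 6), (9, 17), (15, 10), (15, 13), (17, 7), (17, 16), (18, 1), (18, 22), (21, 0), (22, 11), (22, 12)}; affine count = 21; |E(F_23)| = 22.

Discriminant check: Δ ∝ 4a³ + 27b² = 4·22³ + 27·6² = 4·10648 + 27·36 ≡ 2 (mod 23). Nonzero ⇒ E is nonsingular.
For each x ∈ F_23, compute rhs = x³ + 22·x + 6 mod 23, then count y ∈ F_23 with y² ≡ rhs.
  x = 0: rhs = 6, matching y values: 11, 12 (2 points).
  x = 1: rhs = 6, matching y values: 11, 12 (2 points).
  x = 2: rhs = 12, matching y values: 9, 14 (2 points).
  x = 3: rhs = 7, matching y values: none (0 points).
  x = 4: rhs = 20, matching y values: none (0 points).
  x = 5: rhs = 11, matching y values: none (0 points).
  x = 6: rhs = 9, matching y values: 3, 20 (2 points).
  x = 7: rhs = 20, matching y values: none (0 points).
  x = 8: rhs = 4, matching y values: 2, 21 (2 points).
  x = 9: rhs = 13, matching y values: 6, 17 (2 points).
  x = 10: rhs = 7, matching y values: none (0 points).
  x = 11: rhs = 15, matching y values: none (0 points).
  x = 12: rhs = 20, matching y values: none (0 points).
  x = 13: rhs = 5, matching y values: none (0 points).
  x = 14: rhs = 22, matching y values: none (0 points).
  x = 15: rhs = 8, matching y values: 10, 13 (2 points).
  x = 16: rhs = 15, matching y values: none (0 points).
  x = 17: rhs = 3, matching y values: 7, 16 (2 points).
  x = 18: rhs = 1, matching y values: 1, 22 (2 points).
  x = 19: rhs = 15, matching y values: none (0 points).
  x = 20: rhs = 5, matching y values: none (0 points).
  x = 21: rhs = 0, matching y values: 0 (1 points).
  x = 22: rhs = 6, matching y values: 11, 12 (2 points).
Total affine count: 21.
Full point count |E(F_23)| = 21 + 1 = 22.
Hasse bound: |22 − (23+1)| = |-2| = 2 ≤ 2√23 ≈ 9.5917 ✓.


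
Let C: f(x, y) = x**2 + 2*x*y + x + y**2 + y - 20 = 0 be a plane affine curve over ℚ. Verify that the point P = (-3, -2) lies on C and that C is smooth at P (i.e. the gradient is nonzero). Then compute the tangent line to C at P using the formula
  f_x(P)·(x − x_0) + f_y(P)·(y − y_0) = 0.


Tangent line at P: -9*x - 9*y - 45 = 0.

Step 1: f(-3, -2) = 0, so P lies on C.
Step 2: partial derivatives
  f_x(x, y) = 2*x + 2*y + 1, f_y(x, y) = 2*x + 2*y + 1.
  f_x(P) = -9, f_y(P) = -9 (gradient nonzero, so P is smooth).
Step 3: tangent line at P: -9·(x − -3) + -9·(y − -2) = 0.
Expanding: -9*x - 9*y - 45 = 0.


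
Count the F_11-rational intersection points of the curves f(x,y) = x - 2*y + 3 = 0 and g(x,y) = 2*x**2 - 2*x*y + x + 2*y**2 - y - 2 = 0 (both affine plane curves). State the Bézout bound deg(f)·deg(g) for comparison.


Common zeros: ∅; count = 0; Bézout bound = 2.

deg(f) = 1, deg(g) = 2, so Bézout bound = 2.
Scan x ∈ F_11. For each x, list the y ∈ F_11 with f(x, y) ≡ 0 and those with g(x, y) ≡ 0 (mod 11); the common zeros in that column are the intersection.
  x = 0: f ≡ 0 at y ∈ {7}; g ≡ 0 at y ∈ ∅; common: ∅.
  x = 1: f ≡ 0 at y ∈ {2}; g ≡ 0 at y ∈ {1, 6}; common: ∅.
  x = 2: f ≡ 0 at y ∈ {8}; g ≡ 0 at y ∈ {3, 5}; common: ∅.
  x = 3: f ≡ 0 at y ∈ {3}; g ≡ 0 at y ∈ ∅; common: ∅.
  x = 4: f ≡ 0 at y ∈ {9}; g ≡ 0 at y ∈ ∅; common: ∅.
  x = 5: f ≡ 0 at y ∈ {4}; g ≡ 0 at y ∈ {1, 10}; common: ∅.
  x = 6: f ≡ 0 at y ∈ {10}; g ≡ 0 at y ∈ {3, 9}; common: ∅.
  x = 7: f ≡ 0 at y ∈ {5}; g ≡ 0 at y ∈ ∅; common: ∅.
  x = 8: f ≡ 0 at y ∈ {0}; g ≡ 0 at y ∈ {5, 9}; common: ∅.
  x = 9: f ≡ 0 at y ∈ {6}; g ≡ 0 at y ∈ ∅; common: ∅.
  x = 10: f ≡ 0 at y ∈ {1}; g ≡ 0 at y ∈ {6, 10}; common: ∅.
Collecting: common zeros = ∅, so the count is 0.
Comparison with the Bézout bound: 0 ≤ 2 = deg(f)·deg(g), as expected for curves with no common component (the affine F_11-count falls short of the bound because intersections may lie at infinity, over extension fields, or carry multiplicity).


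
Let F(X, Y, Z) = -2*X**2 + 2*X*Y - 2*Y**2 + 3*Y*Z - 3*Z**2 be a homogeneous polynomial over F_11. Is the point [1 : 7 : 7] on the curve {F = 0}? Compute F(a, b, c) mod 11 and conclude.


F(1,7,7) ≡ 2 (mod 11); P is NOT on the curve.

Evaluate F(1, 7, 7) term-by-term (mod 11).
  -2*X**2 ↦ -2·1·1·1 = -2
  2*X*Y ↦ 2·1·7·1 = 14
  -2*Y**2 ↦ -2·1·49·1 = -98
  3*Y*Z ↦ 3·1·7·7 = 147
  -3*Z**2 ↦ -3·1·1·49 = -147
Sum: F(1, 7, 7) = (-2) + (14) + (-98) + (147) + (-147) = -86.
Reducing mod 11: -86 ≡ 2 (mod 11).
Since F(a, b, c) ≡ 2 ≠ 0 (mod 11), P does NOT lie on the curve.


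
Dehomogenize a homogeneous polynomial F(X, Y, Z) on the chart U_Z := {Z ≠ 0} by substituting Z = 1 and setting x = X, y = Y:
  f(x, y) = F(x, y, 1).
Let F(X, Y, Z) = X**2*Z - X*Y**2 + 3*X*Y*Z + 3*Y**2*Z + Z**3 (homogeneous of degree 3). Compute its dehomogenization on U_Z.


f(x, y) = x**2 - x*y**2 + 3*x*y + 3*y**2 + 1

On U_Z we set Z = 1. Each monomial c·X^i·Y^j·Z^k in F becomes c·x^i·y^j·1^k = c·x^i·y^j.
Substituting Z = 1: F(X, Y, 1) = x**2 - x*y**2 + 3*x*y + 3*y**2 + 1.
Note: deg(f) ≤ deg(F) = 3; strict inequality happens when F is divisible by Z (lost terms).


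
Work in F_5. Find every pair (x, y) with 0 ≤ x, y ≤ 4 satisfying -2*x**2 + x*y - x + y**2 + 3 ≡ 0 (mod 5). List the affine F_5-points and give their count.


Affine F_5-points: {(1, 0), (1, 4), (3, 3), (3, 4)}; count = 4.

For each of the 25 pairs (x, y) ∈ F_5², evaluate f(x, y) mod 5. Record the zeros.
  x = 0: [0↦3, 1↦4, 2↦2, 3↦2, 4↦4]  zeros at y ∈ ∅
  x = 1: [0↦0, 1↦2, 2↦1, 3↦2, 4↦0]  zeros at y ∈ {0, 4}
  x = 2: [0↦3, 1↦1, 2↦1, 3↦3, 4↦2]  zeros at y ∈ ∅
  x = 3: [0↦2, 1↦1, 2↦2, 3↦0, 4↦0]  zeros at y ∈ {3, 4}
  x = 4: [0↦2, 1↦2, 2↦4, 3↦3, 4↦4]  zeros at y ∈ ∅
Collecting zeros: affine points = {(1, 0), (1, 4), (3, 3), (3, 4)}.
Total count |C(F_5)_aff| = 4.


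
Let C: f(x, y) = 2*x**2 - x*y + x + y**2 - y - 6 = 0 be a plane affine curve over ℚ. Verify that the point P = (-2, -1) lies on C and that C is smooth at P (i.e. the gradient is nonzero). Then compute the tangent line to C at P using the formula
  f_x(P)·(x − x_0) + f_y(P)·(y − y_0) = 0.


Tangent line at P: -6*x - y - 13 = 0.

Step 1: f(-2, -1) = 0, so P lies on C.
Step 2: partial derivatives
  f_x(x, y) = 4*x - y + 1, f_y(x, y) = -x + 2*y - 1.
  f_x(P) = -6, f_y(P) = -1 (gradient nonzero, so P is smooth).
Step 3: tangent line at P: -6·(x − -2) + -1·(y − -1) = 0.
Expanding: -6*x - y - 13 = 0.


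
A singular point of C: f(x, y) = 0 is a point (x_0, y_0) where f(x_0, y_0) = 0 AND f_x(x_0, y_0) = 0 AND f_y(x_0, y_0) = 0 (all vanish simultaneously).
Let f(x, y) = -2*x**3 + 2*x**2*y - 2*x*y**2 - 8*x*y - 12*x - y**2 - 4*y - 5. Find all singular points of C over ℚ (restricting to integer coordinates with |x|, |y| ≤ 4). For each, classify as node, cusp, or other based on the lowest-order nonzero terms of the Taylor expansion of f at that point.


Singular points: {(-1, -3)}; classification: cusp.

Compute partial derivatives:
  f_x = -6*x**2 + 4*x*y - 2*y**2 - 8*y - 12.
  f_y = 2*x**2 - 4*x*y - 8*x - 2*y - 4.
Scan x_0 ∈ {−4, ..., 4}. For each x_0, f_y(x_0, y) is a polynomial in y; find its integer roots y ∈ {−4, ..., 4}, then test f_x and f at those candidates.
  x = -4: f_y(-4, y) = 14*y + 60; no integer root y with |y| ≤ 4.
  x = -3: f_y(-3, y) = 10*y + 38; no integer root y with |y| ≤ 4.
  x = -2: f_y(-2, y) = 6*y + 20; no integer root y with |y| ≤ 4.
  x = -1: f_y(-1, y) = 2*y + 6; vanishes at y ∈ {-3}. (-1, -3): f_x = 0, f = 0 — SINGULAR.
  x = 0: f_y(0, y) = -2*y - 4; vanishes at y ∈ {-2}. (0, -2): f_x = -4 ≠ 0.
  x = 1: f_y(1, y) = -6*y - 10; no integer root y with |y| ≤ 4.
  x = 2: f_y(2, y) = -10*y - 12; no integer root y with |y| ≤ 4.
  x = 3: f_y(3, y) = -14*y - 10; no integer root y with |y| ≤ 4.
  x = 4: f_y(4, y) = -18*y - 4; no integer root y with |y| ≤ 4.
Only singular point on the grid: (-1, -3).
Classify: substitute x = -1 + u, y = -3 + v and expand: f = -2*u**3 + 2*u**2*v - 2*u*v**2 + v**2.
No constant or linear terms (consistent with a singular point). Quadratic part: v**2. Cubic part: -2*u**3 + 2*u**2*v - 2*u*v**2.
The quadratic part v**2 is a perfect square, so there is a single (double) tangent line v = 0, i.e. y = -3. Restricting the cubic part to that line (v = 0) leaves -2*u**3 ≠ 0, so f is not divisible by v and the branch is v² ≈ 2*u**3 to lowest order — this is a cusp.
Classification: cusp.


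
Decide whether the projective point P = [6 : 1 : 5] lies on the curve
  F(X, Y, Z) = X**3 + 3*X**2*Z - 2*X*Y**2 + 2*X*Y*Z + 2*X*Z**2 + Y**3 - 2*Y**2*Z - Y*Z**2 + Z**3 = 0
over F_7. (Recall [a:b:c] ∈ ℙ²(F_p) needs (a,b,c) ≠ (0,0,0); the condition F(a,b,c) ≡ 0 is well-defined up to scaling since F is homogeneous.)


F(6,1,5) ≡ 5 (mod 7); P is NOT on the curve.

Evaluate F(6, 1, 5) term-by-term (mod 7).
  X**3 ↦ 1·216·1·1 = 216
  3*X**2*Z ↦ 3·36·1·5 = 540
  -2*X*Y**2 ↦ -2·6·1·1 = -12
  2*X*Y*Z ↦ 2·6·1·5 = 60
  2*X*Z**2 ↦ 2·6·1·25 = 300
  Y**3 ↦ 1·1·1·1 = 1
  -2*Y**2*Z ↦ -2·1·1·5 = -10
  -Y*Z**2 ↦ -1·1·1·25 = -25
  Z**3 ↦ 1·1·1·125 = 125
Sum: F(6, 1, 5) = (216) + (540) + (-12) + (60) + (300) + (1) + (-10) + (-25) + (125) = 1195.
Reducing mod 7: 1195 ≡ 5 (mod 7).
Since F(a, b, c) ≡ 5 ≠ 0 (mod 7), P does NOT lie on the curve.


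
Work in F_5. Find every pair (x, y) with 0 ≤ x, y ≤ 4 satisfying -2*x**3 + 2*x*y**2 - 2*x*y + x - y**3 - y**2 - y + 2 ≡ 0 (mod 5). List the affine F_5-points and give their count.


Affine F_5-points: {(2, 1), (4, 1), (4, 2), (4, 4)}; count = 4.

For each of the 25 pairs (x, y) ∈ F_5², evaluate f(x, y) mod 5. Record the zeros.
  x = 0: [0↦2, 1↦4, 2↦3, 3↦3, 4↦3]  zeros at y ∈ ∅
  x = 1: [0↦1, 1↦3, 2↦1, 3↦4, 4↦1]  zeros at y ∈ ∅
  x = 2: [0↦3, 1↦0, 2↦2, 3↦3, 4↦2]  zeros at y ∈ {1}
  x = 3: [0↦1, 1↦3, 2↦4, 3↦3, 4↦4]  zeros at y ∈ ∅
  x = 4: [0↦3, 1↦0, 2↦0, 3↦2, 4↦0]  zeros at y ∈ {1, 2, 4}
Collecting zeros: affine points = {(2, 1), (4, 1), (4, 2), (4, 4)}.
Total count |C(F_5)_aff| = 4.


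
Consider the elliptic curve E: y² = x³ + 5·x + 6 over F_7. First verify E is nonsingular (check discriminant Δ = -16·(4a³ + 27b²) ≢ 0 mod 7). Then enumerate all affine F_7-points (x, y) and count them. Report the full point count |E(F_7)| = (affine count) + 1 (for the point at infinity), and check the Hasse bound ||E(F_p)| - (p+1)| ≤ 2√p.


Affine points = {(5, 3), (5, 4), (6, 0)}; affine count = 3; |E(F_7)| = 4.

Discriminant check: Δ ∝ 4a³ + 27b² = 4·5³ + 27·6² = 4·125 + 27·36 ≡ 2 (mod 7). Nonzero ⇒ E is nonsingular.
For each x ∈ F_7, compute rhs = x³ + 5·x + 6 mod 7, then count y ∈ F_7 with y² ≡ rhs.
  x = 0: rhs = 6, matching y values: none (0 points).
  x = 1: rhs = 5, matching y values: none (0 points).
  x = 2: rhs = 3, matching y values: none (0 points).
  x = 3: rhs = 6, matching y values: none (0 points).
  x = 4: rhs = 6, matching y values: none (0 points).
  x = 5: rhs = 2, matching y values: 3, 4 (2 points).
  x = 6: rhs = 0, matching y values: 0 (1 points).
Total affine count: 3.
Full point count |E(F_7)| = 3 + 1 = 4.
Hasse bound: |4 − (7+1)| = |-4| = 4 ≤ 2√7 ≈ 5.2915 ✓.


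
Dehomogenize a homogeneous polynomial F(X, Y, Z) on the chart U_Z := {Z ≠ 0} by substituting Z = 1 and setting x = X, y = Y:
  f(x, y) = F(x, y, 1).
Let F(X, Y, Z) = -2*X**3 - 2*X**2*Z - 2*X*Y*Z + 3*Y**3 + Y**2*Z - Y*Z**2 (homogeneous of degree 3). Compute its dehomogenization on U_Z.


f(x, y) = -2*x**3 - 2*x**2 - 2*x*y + 3*y**3 + y**2 - y

On U_Z we set Z = 1. Each monomial c·X^i·Y^j·Z^k in F becomes c·x^i·y^j·1^k = c·x^i·y^j.
Substituting Z = 1: F(X, Y, 1) = -2*x**3 - 2*x**2 - 2*x*y + 3*y**3 + y**2 - y.
Note: deg(f) ≤ deg(F) = 3; strict inequality happens when F is divisible by Z (lost terms).


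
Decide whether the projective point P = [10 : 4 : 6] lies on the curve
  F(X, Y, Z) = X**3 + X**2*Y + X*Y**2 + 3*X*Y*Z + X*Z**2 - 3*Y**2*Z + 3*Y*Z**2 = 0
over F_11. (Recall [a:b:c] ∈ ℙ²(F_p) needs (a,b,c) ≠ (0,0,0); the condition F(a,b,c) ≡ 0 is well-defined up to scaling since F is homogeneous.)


F(10,4,6) ≡ 1 (mod 11); P is NOT on the curve.

Evaluate F(10, 4, 6) term-by-term (mod 11).
  X**3 ↦ 1·1000·1·1 = 1000
  X**2*Y ↦ 1·100·4·1 = 400
  X*Y**2 ↦ 1·10·16·1 = 160
  3*X*Y*Z ↦ 3·10·4·6 = 720
  X*Z**2 ↦ 1·10·1·36 = 360
  -3*Y**2*Z ↦ -3·1·16·6 = -288
  3*Y*Z**2 ↦ 3·1·4·36 = 432
Sum: F(10, 4, 6) = (1000) + (400) + (160) + (720) + (360) + (-288) + (432) = 2784.
Reducing mod 11: 2784 ≡ 1 (mod 11).
Since F(a, b, c) ≡ 1 ≠ 0 (mod 11), P does NOT lie on the curve.


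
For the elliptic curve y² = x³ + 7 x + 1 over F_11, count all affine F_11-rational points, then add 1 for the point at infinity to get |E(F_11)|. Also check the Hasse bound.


Affine points = {(0, 1), (0, 10), (1, 3), (1, 8), (2, 1), (2, 10), (3, 4), (3, 7), (4, 4), (4, 7), (9, 1), (9, 10), (10, 2), (10, 9)}; affine count = 14; |E(F_11)| = 15.

Discriminant check: Δ ∝ 4a³ + 27b² = 4·7³ + 27·1² = 4·343 + 27·1 ≡ 2 (mod 11). Nonzero ⇒ E is nonsingular.
For each x ∈ F_11, compute rhs = x³ + 7·x + 1 mod 11, then count y ∈ F_11 with y² ≡ rhs.
  x = 0: rhs = 1, matching y values: 1, 10 (2 points).
  x = 1: rhs = 9, matching y values: 3, 8 (2 points).
  x = 2: rhs = 1, matching y values: 1, 10 (2 points).
  x = 3: rhs = 5, matching y values: 4, 7 (2 points).
  x = 4: rhs = 5, matching y values: 4, 7 (2 points).
  x = 5: rhs = 7, matching y values: none (0 points).
  x = 6: rhs = 6, matching y values: none (0 points).
  x = 7: rhs = 8, matching y values: none (0 points).
  x = 8: rhs = 8, matching y values: none (0 points).
  x = 9: rhs = 1, matching y values: 1, 10 (2 points).
  x = 10: rhs = 4, matching y values: 2, 9 (2 points).
Total affine count: 14.
Full point count |E(F_11)| = 14 + 1 = 15.
Hasse bound: |15 − (11+1)| = |3| = 3 ≤ 2√11 ≈ 6.6332 ✓.


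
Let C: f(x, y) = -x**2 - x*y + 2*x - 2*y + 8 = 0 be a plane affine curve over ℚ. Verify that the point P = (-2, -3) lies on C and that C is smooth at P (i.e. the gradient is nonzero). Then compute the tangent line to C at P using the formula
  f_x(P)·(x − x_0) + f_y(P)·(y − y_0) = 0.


Tangent line at P: 9*x + 18 = 0.

Step 1: f(-2, -3) = 0, so P lies on C.
Step 2: partial derivatives
  f_x(x, y) = -2*x - y + 2, f_y(x, y) = -x - 2.
  f_x(P) = 9, f_y(P) = 0 (gradient nonzero, so P is smooth).
Step 3: tangent line at P: 9·(x − -2) + 0·(y − -3) = 0.
Expanding: 9*x + 18 = 0.


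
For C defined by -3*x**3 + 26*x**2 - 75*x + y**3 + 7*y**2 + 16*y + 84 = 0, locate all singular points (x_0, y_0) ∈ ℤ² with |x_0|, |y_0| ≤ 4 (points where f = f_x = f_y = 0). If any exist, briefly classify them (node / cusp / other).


Singular points: {(3, -2)}; classification: node.

Compute partial derivatives:
  f_x = -9*x**2 + 52*x - 75.
  f_y = 3*y**2 + 14*y + 16.
Scan x_0 ∈ {−4, ..., 4}. For each x_0, f_y(x_0, y) is a polynomial in y; find its integer roots y ∈ {−4, ..., 4}, then test f_x and f at those candidates.
  x = -4: f_y(-4, y) = 3*y**2 + 14*y + 16; vanishes at y ∈ {-2}. (-4, -2): f_x = -427 ≠ 0.
  x = -3: f_y(-3, y) = 3*y**2 + 14*y + 16; vanishes at y ∈ {-2}. (-3, -2): f_x = -312 ≠ 0.
  x = -2: f_y(-2, y) = 3*y**2 + 14*y + 16; vanishes at y ∈ {-2}. (-2, -2): f_x = -215 ≠ 0.
  x = -1: f_y(-1, y) = 3*y**2 + 14*y + 16; vanishes at y ∈ {-2}. (-1, -2): f_x = -136 ≠ 0.
  x = 0: f_y(0, y) = 3*y**2 + 14*y + 16; vanishes at y ∈ {-2}. (0, -2): f_x = -75 ≠ 0.
  x = 1: f_y(1, y) = 3*y**2 + 14*y + 16; vanishes at y ∈ {-2}. (1, -2): f_x = -32 ≠ 0.
  x = 2: f_y(2, y) = 3*y**2 + 14*y + 16; vanishes at y ∈ {-2}. (2, -2): f_x = -7 ≠ 0.
  x = 3: f_y(3, y) = 3*y**2 + 14*y + 16; vanishes at y ∈ {-2}. (3, -2): f_x = 0, f = 0 — SINGULAR.
  x = 4: f_y(4, y) = 3*y**2 + 14*y + 16; vanishes at y ∈ {-2}. (4, -2): f_x = -11 ≠ 0.
Only singular point on the grid: (3, -2).
Classify: substitute x = 3 + u, y = -2 + v and expand: f = -3*u**3 - u**2 + v**3 + v**2.
No constant or linear terms (consistent with a singular point). Quadratic part: -u**2 + v**2. Cubic part: -3*u**3 + v**3.
The quadratic part v**2 - u**2 = (v − u)(v + u) splits into two distinct linear factors, so there are two distinct tangent lines y − -2 = ±(x − 3) — this is a node (ordinary double point).
Classification: node.
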